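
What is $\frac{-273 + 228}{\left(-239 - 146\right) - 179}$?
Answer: $\frac{15}{188} \approx 0.079787$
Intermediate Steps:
$\frac{-273 + 228}{\left(-239 - 146\right) - 179} = - \frac{45}{\left(-239 - 146\right) - 179} = - \frac{45}{-385 - 179} = - \frac{45}{-564} = \left(-45\right) \left(- \frac{1}{564}\right) = \frac{15}{188}$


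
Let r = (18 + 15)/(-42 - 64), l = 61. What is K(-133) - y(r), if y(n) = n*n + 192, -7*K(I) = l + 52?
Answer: -16378475/78652 ≈ -208.24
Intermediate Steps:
K(I) = -113/7 (K(I) = -(61 + 52)/7 = -⅐*113 = -113/7)
r = -33/106 (r = 33/(-106) = 33*(-1/106) = -33/106 ≈ -0.31132)
y(n) = 192 + n² (y(n) = n² + 192 = 192 + n²)
K(-133) - y(r) = -113/7 - (192 + (-33/106)²) = -113/7 - (192 + 1089/11236) = -113/7 - 1*2158401/11236 = -113/7 - 2158401/11236 = -16378475/78652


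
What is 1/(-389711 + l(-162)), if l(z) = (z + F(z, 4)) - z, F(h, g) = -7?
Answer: -1/389718 ≈ -2.5660e-6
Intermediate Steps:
l(z) = -7 (l(z) = (z - 7) - z = (-7 + z) - z = -7)
1/(-389711 + l(-162)) = 1/(-389711 - 7) = 1/(-389718) = -1/389718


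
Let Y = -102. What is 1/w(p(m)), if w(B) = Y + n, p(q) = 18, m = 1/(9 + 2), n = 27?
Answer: -1/75 ≈ -0.013333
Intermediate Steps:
m = 1/11 ≈ 0.090909
w(B) = -75 (w(B) = -102 + 27 = -75)
1/w(p(m)) = 1/(-75) = -1/75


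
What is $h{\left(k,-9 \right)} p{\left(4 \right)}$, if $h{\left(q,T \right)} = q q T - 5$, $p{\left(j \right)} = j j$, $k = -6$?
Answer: $-5264$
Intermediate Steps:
$p{\left(j \right)} = j^{2}$
$h{\left(q,T \right)} = -5 + T q^{2}$ ($h{\left(q,T \right)} = q^{2} T - 5 = T q^{2} - 5 = -5 + T q^{2}$)
$h{\left(k,-9 \right)} p{\left(4 \right)} = \left(-5 - 9 \left(-6\right)^{2}\right) 4^{2} = \left(-5 - 324\right) 16 = \left(-329\right) 16 = -5264$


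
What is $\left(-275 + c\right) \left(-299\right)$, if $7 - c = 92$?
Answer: $107640$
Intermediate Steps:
$c = -85$ ($c = 7 - 92 = -85$)
$\left(-275 + c\right) \left(-299\right) = \left(-275 - 85\right) \left(-299\right) = \left(-360\right) \left(-299\right) = 107640$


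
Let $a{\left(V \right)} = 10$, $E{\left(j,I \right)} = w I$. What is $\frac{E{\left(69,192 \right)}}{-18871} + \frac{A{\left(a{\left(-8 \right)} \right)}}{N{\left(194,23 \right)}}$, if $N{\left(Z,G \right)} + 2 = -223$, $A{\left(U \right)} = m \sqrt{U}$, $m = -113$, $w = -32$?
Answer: $\frac{6144}{18871} + \frac{113 \sqrt{10}}{225} \approx 1.9137$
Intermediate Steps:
$E{\left(j,I \right)} = - 32 I$
$A{\left(U \right)} = - 113 \sqrt{U}$
$N{\left(Z,G \right)} = -225$ ($N{\left(Z,G \right)} = -2 - 223 = -225$)
$\frac{E{\left(69,192 \right)}}{-18871} + \frac{A{\left(a{\left(-8 \right)} \right)}}{N{\left(194,23 \right)}} = \frac{\left(-32\right) 192}{-18871} + \frac{\left(-113\right) \sqrt{10}}{-225} = \left(-6144\right) \left(- \frac{1}{18871}\right) + - 113 \sqrt{10} \left(- \frac{1}{225}\right) = \frac{6144}{18871} + \frac{113 \sqrt{10}}{225}$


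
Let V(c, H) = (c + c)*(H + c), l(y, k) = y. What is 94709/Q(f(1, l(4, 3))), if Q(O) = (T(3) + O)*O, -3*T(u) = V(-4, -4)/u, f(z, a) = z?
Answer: -852381/55 ≈ -15498.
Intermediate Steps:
V(c, H) = 2*c*(H + c) (V(c, H) = (2*c)*(H + c) = 2*c*(H + c))
T(u) = -64/(3*u) (T(u) = -2*(-4)*(-4 - 4)/(3*u) = -2*(-4)*(-8)/(3*u) = -64/(3*u))
Q(O) = O*(-64/9 + O) (Q(O) = (-64/3/3 + O)*O = (-64/3*⅓ + O)*O = (-64/9 + O)*O = O*(-64/9 + O))
94709/Q(f(1, l(4, 3))) = 94709/(((⅑)*1*(-64 + 9*1))) = 94709/(((⅑)*1*(-64 + 9))) = 94709/(((⅑)*1*(-55))) = 94709/(-55/9) = 94709*(-9/55) = -852381/55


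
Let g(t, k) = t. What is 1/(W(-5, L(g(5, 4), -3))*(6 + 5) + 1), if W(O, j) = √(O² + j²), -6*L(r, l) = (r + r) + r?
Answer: -4/15121 + 110*√5/15121 ≈ 0.016002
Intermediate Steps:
L(r, l) = -r/2 (L(r, l) = -((r + r) + r)/6 = -(2*r + r)/6 = -r/2)
1/(W(-5, L(g(5, 4), -3))*(6 + 5) + 1) = 1/(√((-5)² + (-½*5)²)*(6 + 5) + 1) = 1/(√(25 + (-5/2)²)*11 + 1) = 1/(√(25 + 25/4)*11 + 1) = 1/(√(125/4)*11 + 1) = 1/((5*√5/2)*11 + 1) = 1/(55*√5/2 + 1) = 1/(1 + 55*√5/2)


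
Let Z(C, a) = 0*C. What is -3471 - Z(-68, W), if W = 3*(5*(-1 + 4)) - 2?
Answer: -3471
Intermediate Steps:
W = 43 (W = 3*(5*3) - 2 = 3*15 - 2 = 45 - 2 = 43)
Z(C, a) = 0
-3471 - Z(-68, W) = -3471 - 1*0 = -3471 + 0 = -3471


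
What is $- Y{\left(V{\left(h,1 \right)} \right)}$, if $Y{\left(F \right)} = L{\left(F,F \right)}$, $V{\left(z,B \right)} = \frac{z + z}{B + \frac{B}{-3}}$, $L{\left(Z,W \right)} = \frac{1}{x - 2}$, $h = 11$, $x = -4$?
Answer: $\frac{1}{6} \approx 0.16667$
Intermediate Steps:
$L{\left(Z,W \right)} = - \frac{1}{6}$ ($L{\left(Z,W \right)} = \frac{1}{-4 - 2} = \frac{1}{-6} = - \frac{1}{6}$)
$V{\left(z,B \right)} = \frac{3 z}{B}$ ($V{\left(z,B \right)} = \frac{2 z}{B + B \left(- \frac{1}{3}\right)} = \frac{2 z}{B - \frac{B}{3}} = \frac{2 z}{\frac{2}{3} B} = 2 z \frac{3}{2 B} = \frac{3 z}{B}$)
$Y{\left(F \right)} = - \frac{1}{6}$
$- Y{\left(V{\left(h,1 \right)} \right)} = \left(-1\right) \left(- \frac{1}{6}\right) = \frac{1}{6}$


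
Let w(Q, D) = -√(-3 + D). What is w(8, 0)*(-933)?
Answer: 933*I*√3 ≈ 1616.0*I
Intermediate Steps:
w(8, 0)*(-933) = -√(-3 + 0)*(-933) = -√(-3)*(-933) = -I*√3*(-933) = 933*I*√3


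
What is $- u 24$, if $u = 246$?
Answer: $-5904$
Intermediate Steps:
$- u 24 = \left(-1\right) 246 \cdot 24 = \left(-246\right) 24 = -5904$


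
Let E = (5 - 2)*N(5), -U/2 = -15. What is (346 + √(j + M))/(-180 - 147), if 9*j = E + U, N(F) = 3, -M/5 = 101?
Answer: -346/327 - I*√4506/981 ≈ -1.0581 - 0.068427*I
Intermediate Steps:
M = -505 (M = -5*101 = -505)
U = 30 (U = -2*(-15) = 30)
E = 9 (E = (5 - 2)*3 = 3*3 = 9)
j = 13/3 (j = (9 + 30)/9 = (⅑)*39 = 13/3 ≈ 4.3333)
(346 + √(j + M))/(-180 - 147) = (346 + √(13/3 - 505))/(-180 - 147) = (346 + √(-1502/3))/(-327) = (346 + I*√4506/3)*(-1/327) = -346/327 - I*√4506/981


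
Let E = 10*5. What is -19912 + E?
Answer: -19862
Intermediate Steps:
E = 50
-19912 + E = -19912 + 50 = -19862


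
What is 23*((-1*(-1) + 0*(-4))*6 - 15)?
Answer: -207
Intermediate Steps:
23*((-1*(-1) + 0*(-4))*6 - 15) = 23*((1 + 0)*6 - 15) = 23*(1*6 - 15) = 23*(6 - 15) = 23*(-9) = -207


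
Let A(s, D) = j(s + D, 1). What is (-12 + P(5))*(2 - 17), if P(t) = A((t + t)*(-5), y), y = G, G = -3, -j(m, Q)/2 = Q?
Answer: 210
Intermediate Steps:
j(m, Q) = -2*Q
y = -3
A(s, D) = -2 (A(s, D) = -2*1 = -2)
P(t) = -2
(-12 + P(5))*(2 - 17) = (-12 - 2)*(2 - 17) = -14*(-15) = 210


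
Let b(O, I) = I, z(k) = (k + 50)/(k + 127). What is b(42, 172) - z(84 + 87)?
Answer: 51035/298 ≈ 171.26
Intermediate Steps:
z(k) = (50 + k)/(127 + k)
b(42, 172) - z(84 + 87) = 172 - (50 + (84 + 87))/(127 + (84 + 87)) = 172 - (50 + 171)/(127 + 171) = 172 - 221/298 = 51035/298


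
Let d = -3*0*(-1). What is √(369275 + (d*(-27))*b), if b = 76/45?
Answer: 5*√14771 ≈ 607.68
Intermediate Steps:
b = 76/45 (b = 76*(1/45) = 76/45 ≈ 1.6889)
d = 0 (d = 0*(-1) = 0)
√(369275 + (d*(-27))*b) = √(369275 + (0*(-27))*(76/45)) = √(369275 + 0*(76/45)) = √(369275 + 0) = √369275 = 5*√14771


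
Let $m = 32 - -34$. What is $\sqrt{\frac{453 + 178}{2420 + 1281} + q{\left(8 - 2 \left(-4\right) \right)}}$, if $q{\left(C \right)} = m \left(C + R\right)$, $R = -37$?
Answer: $\frac{i \sqrt{18982262455}}{3701} \approx 37.227 i$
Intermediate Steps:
$m = 66$ ($m = 32 + 34 = 66$)
$q{\left(C \right)} = -2442 + 66 C$ ($q{\left(C \right)} = 66 \left(C - 37\right) = 66 \left(-37 + C\right) = -2442 + 66 C$)
$\sqrt{\frac{453 + 178}{2420 + 1281} + q{\left(8 - 2 \left(-4\right) \right)}} = \sqrt{\frac{453 + 178}{2420 + 1281} - \left(2442 - 66 \left(8 - 2 \left(-4\right)\right)\right)} = \sqrt{\frac{631}{3701} - \left(2442 - 66 \left(8 - -8\right)\right)} = \sqrt{631 \cdot \frac{1}{3701} - \left(2442 - 66 \left(8 + 8\right)\right)} = \sqrt{\frac{631}{3701} + \left(-2442 + 66 \cdot 16\right)} = \sqrt{\frac{631}{3701} + \left(-2442 + 1056\right)} = \sqrt{\frac{631}{3701} - 1386} = \sqrt{- \frac{5128955}{3701}} = \frac{i \sqrt{18982262455}}{3701}$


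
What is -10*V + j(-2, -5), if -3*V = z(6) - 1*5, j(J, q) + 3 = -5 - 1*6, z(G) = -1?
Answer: -34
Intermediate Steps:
j(J, q) = -14 (j(J, q) = -3 + (-5 - 1*6) = -3 + (-5 - 6) = -3 - 11 = -14)
V = 2 (V = -(-1 - 1*5)/3 = -(-1 - 5)/3 = -1/3*(-6) = 2)
-10*V + j(-2, -5) = -10*2 - 14 = -20 - 14 = -34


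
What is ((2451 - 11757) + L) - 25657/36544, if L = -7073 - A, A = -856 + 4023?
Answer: -714314681/36544 ≈ -19547.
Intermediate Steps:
A = 3167
L = -10240 (L = -7073 - 1*3167 = -7073 - 3167 = -10240)
((2451 - 11757) + L) - 25657/36544 = ((2451 - 11757) - 10240) - 25657/36544 = (-9306 - 10240) - 25657/36544 = -19546 - 1*25657/36544 = -19546 - 25657/36544 = -714314681/36544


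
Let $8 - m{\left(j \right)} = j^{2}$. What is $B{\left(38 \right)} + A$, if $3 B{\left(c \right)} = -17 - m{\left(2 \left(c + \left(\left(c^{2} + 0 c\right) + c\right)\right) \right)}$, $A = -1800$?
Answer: $3078725$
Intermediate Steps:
$m{\left(j \right)} = 8 - j^{2}$
$B{\left(c \right)} = - \frac{25}{3} + \frac{\left(2 c^{2} + 4 c\right)^{2}}{3}$ ($B{\left(c \right)} = \frac{-17 - \left(8 - \left(2 \left(c + \left(\left(c^{2} + 0 c\right) + c\right)\right)\right)^{2}\right)}{3} = \frac{-17 - \left(8 - \left(2 \left(c + \left(\left(c^{2} + 0\right) + c\right)\right)\right)^{2}\right)}{3} = \frac{-17 - \left(8 - \left(2 \left(c + \left(c^{2} + c\right)\right)\right)^{2}\right)}{3} = \frac{-17 - \left(8 - \left(2 \left(c + \left(c + c^{2}\right)\right)\right)^{2}\right)}{3} = \frac{-17 - \left(8 - \left(2 \left(c^{2} + 2 c\right)\right)^{2}\right)}{3} = \frac{-17 - \left(8 - \left(2 c^{2} + 4 c\right)^{2}\right)}{3} = \frac{-17 + \left(-8 + \left(2 c^{2} + 4 c\right)^{2}\right)}{3} = \frac{-25 + \left(2 c^{2} + 4 c\right)^{2}}{3} = - \frac{25}{3} + \frac{\left(2 c^{2} + 4 c\right)^{2}}{3}$)
$B{\left(38 \right)} + A = \left(- \frac{25}{3} + \frac{4 \cdot 38^{2} \left(2 + 38\right)^{2}}{3}\right) - 1800 = \left(- \frac{25}{3} + \frac{4}{3} \cdot 1444 \cdot 40^{2}\right) - 1800 = \left(- \frac{25}{3} + \frac{4}{3} \cdot 1444 \cdot 1600\right) - 1800 = \left(- \frac{25}{3} + \frac{9241600}{3}\right) - 1800 = 3080525 - 1800 = 3078725$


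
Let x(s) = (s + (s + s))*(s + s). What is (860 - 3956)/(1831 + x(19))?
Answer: -3096/3997 ≈ -0.77458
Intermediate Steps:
x(s) = 6*s**2 (x(s) = (s + 2*s)*(2*s) = (3*s)*(2*s) = 6*s**2)
(860 - 3956)/(1831 + x(19)) = (860 - 3956)/(1831 + 6*19**2) = -3096/(1831 + 6*361) = -3096/(1831 + 2166) = -3096/3997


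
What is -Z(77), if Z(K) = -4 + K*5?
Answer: -381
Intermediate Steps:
Z(K) = -4 + 5*K
-Z(77) = -(-4 + 5*77) = -(-4 + 385) = -1*381 = -381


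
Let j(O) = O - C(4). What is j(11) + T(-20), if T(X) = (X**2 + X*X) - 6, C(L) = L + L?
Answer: 797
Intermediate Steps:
C(L) = 2*L
j(O) = -8 + O (j(O) = O - 2*4 = O - 1*8 = O - 8 = -8 + O)
T(X) = -6 + 2*X**2 (T(X) = (X**2 + X**2) - 6 = 2*X**2 - 6 = -6 + 2*X**2)
j(11) + T(-20) = (-8 + 11) + (-6 + 2*(-20)**2) = 3 + (-6 + 2*400) = 3 + (-6 + 800) = 3 + 794 = 797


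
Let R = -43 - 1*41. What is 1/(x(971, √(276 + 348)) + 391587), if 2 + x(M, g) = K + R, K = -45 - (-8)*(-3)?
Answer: 1/391432 ≈ 2.5547e-6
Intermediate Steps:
R = -84 (R = -43 - 41 = -84)
K = -69 (K = -45 - 1*24 = -45 - 24 = -69)
x(M, g) = -155 (x(M, g) = -2 + (-69 - 84) = -2 - 153 = -155)
1/(x(971, √(276 + 348)) + 391587) = 1/(-155 + 391587) = 1/391432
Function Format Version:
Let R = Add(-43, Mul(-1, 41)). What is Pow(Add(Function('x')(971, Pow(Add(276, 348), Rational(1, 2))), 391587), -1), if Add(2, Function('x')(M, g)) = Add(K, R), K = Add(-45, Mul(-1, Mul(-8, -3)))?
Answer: Rational(1, 391432) ≈ 2.5547e-6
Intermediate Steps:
R = -84 (R = Add(-43, -41) = -84)
K = -69 (K = Add(-45, Mul(-1, 24)) = Add(-45, -24) = -69)
Function('x')(M, g) = -155 (Function('x')(M, g) = Add(-2, Add(-69, -84)) = Add(-2, -153) = -155)
Pow(Add(Function('x')(971, Pow(Add(276, 348), Rational(1, 2))), 391587), -1) = Pow(Add(-155, 391587), -1) = Pow(391432, -1) = Rational(1, 391432)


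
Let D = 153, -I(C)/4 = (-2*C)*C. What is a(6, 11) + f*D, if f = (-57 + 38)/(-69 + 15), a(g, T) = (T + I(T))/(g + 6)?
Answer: 1625/12 ≈ 135.42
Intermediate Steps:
I(C) = 8*C² (I(C) = -4*(-2*C)*C = -(-8)*C² = 8*C²)
a(g, T) = (T + 8*T²)/(6 + g) (a(g, T) = (T + 8*T²)/(g + 6) = (T + 8*T²)/(6 + g))
f = 19/54 (f = -19/(-54) = -19*(-1/54) = 19/54 ≈ 0.35185)
a(6, 11) + f*D = 11*(1 + 8*11)/(6 + 6) + (19/54)*153 = 11*(1 + 88)/12 + 323/6 = 11*(1/12)*89 + 323/6 = 979/12 + 323/6 = 1625/12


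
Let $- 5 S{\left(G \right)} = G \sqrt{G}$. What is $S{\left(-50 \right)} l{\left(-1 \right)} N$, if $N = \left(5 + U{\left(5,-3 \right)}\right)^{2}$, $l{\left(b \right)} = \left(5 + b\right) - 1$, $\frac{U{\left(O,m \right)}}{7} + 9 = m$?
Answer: $936150 i \sqrt{2} \approx 1.3239 \cdot 10^{6} i$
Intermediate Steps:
$U{\left(O,m \right)} = -63 + 7 m$
$l{\left(b \right)} = 4 + b$
$S{\left(G \right)} = - \frac{G^{\frac{3}{2}}}{5}$ ($S{\left(G \right)} = - \frac{G \sqrt{G}}{5} = - \frac{G^{\frac{3}{2}}}{5}$)
$N = 6241$ ($N = \left(5 + \left(-63 + 7 \left(-3\right)\right)\right)^{2} = \left(5 - 84\right)^{2} = \left(-79\right)^{2} = 6241$)
$S{\left(-50 \right)} l{\left(-1 \right)} N = - \frac{\left(-50\right)^{\frac{3}{2}}}{5} \left(4 - 1\right) 6241 = - \frac{\left(-250\right) i \sqrt{2}}{5} \cdot 3 \cdot 6241 = 50 i \sqrt{2} \cdot 18723 = 936150 i \sqrt{2}$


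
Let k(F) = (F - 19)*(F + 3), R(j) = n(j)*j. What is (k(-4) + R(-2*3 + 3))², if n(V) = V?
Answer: 1024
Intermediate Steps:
R(j) = j² (R(j) = j*j = j²)
k(F) = (-19 + F)*(3 + F)
(k(-4) + R(-2*3 + 3))² = ((-57 + (-4)² - 16*(-4)) + (-2*3 + 3)²)² = ((-57 + 16 + 64) + (-6 + 3)²)² = (23 + (-3)²)² = (23 + 9)² = 32² = 1024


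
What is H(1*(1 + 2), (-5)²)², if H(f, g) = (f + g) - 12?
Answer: 256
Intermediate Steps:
H(f, g) = -12 + f + g
H(1*(1 + 2), (-5)²)² = (-12 + 1*(1 + 2) + (-5)²)² = (-12 + 1*3 + 25)² = (-12 + 3 + 25)² = 16² = 256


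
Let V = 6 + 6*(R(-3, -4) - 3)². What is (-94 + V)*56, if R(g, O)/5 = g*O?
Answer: 1086736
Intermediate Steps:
R(g, O) = 5*O*g (R(g, O) = 5*(g*O) = 5*(O*g) = 5*O*g)
V = 19500 (V = 6 + 6*(5*(-4)*(-3) - 3)² = 6 + 6*(60 - 3)² = 6 + 6*57² = 6 + 6*3249 = 6 + 19494 = 19500)
(-94 + V)*56 = (-94 + 19500)*56 = 19406*56 = 1086736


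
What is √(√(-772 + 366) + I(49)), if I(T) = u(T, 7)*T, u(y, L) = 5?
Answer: √(245 + I*√406) ≈ 15.666 + 0.64311*I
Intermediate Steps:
I(T) = 5*T
√(√(-772 + 366) + I(49)) = √(√(-772 + 366) + 5*49) = √(√(-406) + 245) = √(I*√406 + 245) = √(245 + I*√406)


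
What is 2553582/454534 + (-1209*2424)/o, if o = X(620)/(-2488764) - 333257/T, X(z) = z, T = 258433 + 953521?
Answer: 502233162450617082763995/47166392958080519 ≈ 1.0648e+7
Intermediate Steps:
T = 1211954
o = -207537358957/754066871214 (o = 620/(-2488764) - 333257/1211954 = 620*(-1/2488764) - 333257*1/1211954 = -155/622191 - 333257/1211954 = -207537358957/754066871214 ≈ -0.27522)
2553582/454534 + (-1209*2424)/o = 2553582/454534 + (-1209*2424)/(-207537358957/754066871214) = 2553582*(1/454534) - 2930616*(-754066871214/207537358957) = 1276791/227267 + 2209880437849687824/207537358957 = 502233162450617082763995/47166392958080519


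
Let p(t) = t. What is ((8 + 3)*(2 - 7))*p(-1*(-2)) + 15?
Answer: -95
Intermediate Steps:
((8 + 3)*(2 - 7))*p(-1*(-2)) + 15 = ((8 + 3)*(2 - 7))*(-1*(-2)) + 15 = (11*(-5))*2 + 15 = -55*2 + 15 = -110 + 15 = -95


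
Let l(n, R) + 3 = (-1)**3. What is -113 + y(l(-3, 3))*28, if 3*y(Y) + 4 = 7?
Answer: -85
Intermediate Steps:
l(n, R) = -4 (l(n, R) = -3 + (-1)**3 = -3 - 1 = -4)
y(Y) = 1 (y(Y) = -4/3 + (1/3)*7 = -4/3 + 7/3 = 1)
-113 + y(l(-3, 3))*28 = -113 + 1*28 = -113 + 28 = -85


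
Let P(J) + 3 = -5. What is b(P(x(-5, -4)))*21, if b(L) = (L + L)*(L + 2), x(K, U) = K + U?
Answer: 2016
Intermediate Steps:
P(J) = -8 (P(J) = -3 - 5 = -8)
b(L) = 2*L*(2 + L) (b(L) = (2*L)*(2 + L) = 2*L*(2 + L))
b(P(x(-5, -4)))*21 = (2*(-8)*(2 - 8))*21 = (2*(-8)*(-6))*21 = 96*21 = 2016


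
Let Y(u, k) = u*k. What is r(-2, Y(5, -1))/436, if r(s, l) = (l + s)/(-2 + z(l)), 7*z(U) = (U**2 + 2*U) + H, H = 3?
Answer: -49/1744 ≈ -0.028096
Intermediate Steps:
z(U) = 3/7 + U**2/7 + 2*U/7 (z(U) = ((U**2 + 2*U) + 3)/7 = (3 + U**2 + 2*U)/7 = 3/7 + U**2/7 + 2*U/7)
Y(u, k) = k*u
r(s, l) = (l + s)/(-11/7 + l**2/7 + 2*l/7) (r(s, l) = (l + s)/(-2 + (3/7 + l**2/7 + 2*l/7)) = (l + s)/(-11/7 + l**2/7 + 2*l/7))
r(-2, Y(5, -1))/436 = (7*(-1*5 - 2)/(-11 + (-1*5)**2 + 2*(-1*5)))/436 = (7*(-5 - 2)/(-11 + (-5)**2 + 2*(-5)))*(1/436) = (7*(-7)/(-11 + 25 - 10))*(1/436) = (7*(-7)/4)*(1/436) = (7*(1/4)*(-7))*(1/436) = -49/4*1/436 = -49/1744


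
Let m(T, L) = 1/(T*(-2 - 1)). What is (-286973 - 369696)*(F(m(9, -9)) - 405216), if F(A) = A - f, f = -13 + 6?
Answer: 7184381754836/27 ≈ 2.6609e+11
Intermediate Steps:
f = -7
m(T, L) = -1/(3*T) (m(T, L) = 1/(T*(-3)) = 1/(-3*T) = -1/(3*T))
F(A) = 7 + A (F(A) = A - 1*(-7) = A + 7 = 7 + A)
(-286973 - 369696)*(F(m(9, -9)) - 405216) = (-286973 - 369696)*((7 - ⅓/9) - 405216) = -656669*((7 - ⅓*⅑) - 405216) = -656669*((7 - 1/27) - 405216) = -656669*(188/27 - 405216) = -656669*(-10940644/27) = 7184381754836/27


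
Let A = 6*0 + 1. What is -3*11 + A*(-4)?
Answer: -37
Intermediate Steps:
A = 1 (A = 0 + 1 = 1)
-3*11 + A*(-4) = -3*11 + 1*(-4) = -33 - 4 = -37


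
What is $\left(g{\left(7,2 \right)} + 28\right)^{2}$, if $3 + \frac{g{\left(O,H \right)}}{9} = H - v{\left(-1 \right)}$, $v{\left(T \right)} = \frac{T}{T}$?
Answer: $100$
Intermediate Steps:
$v{\left(T \right)} = 1$
$g{\left(O,H \right)} = -36 + 9 H$ ($g{\left(O,H \right)} = -27 + 9 \left(H - 1\right) = -27 + 9 \left(-1 + H\right) = -27 + \left(-9 + 9 H\right) = -36 + 9 H$)
$\left(g{\left(7,2 \right)} + 28\right)^{2} = \left(\left(-36 + 9 \cdot 2\right) + 28\right)^{2} = \left(\left(-36 + 18\right) + 28\right)^{2} = \left(-18 + 28\right)^{2} = 10^{2} = 100$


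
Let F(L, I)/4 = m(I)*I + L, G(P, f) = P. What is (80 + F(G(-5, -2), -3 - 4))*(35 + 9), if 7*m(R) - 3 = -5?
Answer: 2992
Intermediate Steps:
m(R) = -2/7 (m(R) = 3/7 + (⅐)*(-5) = 3/7 - 5/7 = -2/7)
F(L, I) = 4*L - 8*I/7 (F(L, I) = 4*(-2*I/7 + L) = 4*(L - 2*I/7) = 4*L - 8*I/7)
(80 + F(G(-5, -2), -3 - 4))*(35 + 9) = (80 + (4*(-5) - 8*(-3 - 4)/7))*(35 + 9) = (80 + (-20 - 8/7*(-7)))*44 = (80 + (-20 + 8))*44 = (80 - 12)*44 = 68*44 = 2992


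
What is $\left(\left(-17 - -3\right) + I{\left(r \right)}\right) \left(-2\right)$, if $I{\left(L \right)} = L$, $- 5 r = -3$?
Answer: $\frac{134}{5} \approx 26.8$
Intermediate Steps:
$r = \frac{3}{5}$ ($r = \left(- \frac{1}{5}\right) \left(-3\right) = \frac{3}{5} \approx 0.6$)
$\left(\left(-17 - -3\right) + I{\left(r \right)}\right) \left(-2\right) = \left(\left(-17 - -3\right) + \frac{3}{5}\right) \left(-2\right) = \left(\left(-17 + 3\right) + \frac{3}{5}\right) \left(-2\right) = \left(-14 + \frac{3}{5}\right) \left(-2\right) = \left(- \frac{67}{5}\right) \left(-2\right) = \frac{134}{5}$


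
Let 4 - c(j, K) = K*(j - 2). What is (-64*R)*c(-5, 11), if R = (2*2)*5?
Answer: -103680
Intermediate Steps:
R = 20 (R = 4*5 = 20)
c(j, K) = 4 - K*(-2 + j) (c(j, K) = 4 - K*(j - 2) = 4 - K*(-2 + j))
(-64*R)*c(-5, 11) = (-64*20)*(4 + 2*11 - 1*11*(-5)) = -1280*(4 + 22 + 55) = -1280*81 = -103680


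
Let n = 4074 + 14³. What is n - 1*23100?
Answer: -16282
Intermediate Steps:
n = 6818 (n = 4074 + 2744 = 6818)
n - 1*23100 = 6818 - 1*23100 = 6818 - 23100 = -16282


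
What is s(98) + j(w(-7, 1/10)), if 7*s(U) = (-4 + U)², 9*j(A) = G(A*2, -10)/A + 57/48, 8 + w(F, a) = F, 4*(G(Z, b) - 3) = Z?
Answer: 6362753/5040 ≈ 1262.5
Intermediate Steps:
G(Z, b) = 3 + Z/4
w(F, a) = -8 + F
j(A) = 19/144 + (3 + A/2)/(9*A) (j(A) = ((3 + (A*2)/4)/A + 57/48)/9 = ((3 + (2*A)/4)/A + 57*(1/48))/9 = ((3 + A/2)/A + 19/16)/9 = (19/16 + (3 + A/2)/A)/9 = 19/144 + (3 + A/2)/(9*A))
s(U) = (-4 + U)²/7
s(98) + j(w(-7, 1/10)) = (-4 + 98)²/7 + (16 + 9*(-8 - 7))/(48*(-8 - 7)) = (⅐)*94² + (1/48)*(16 + 9*(-15))/(-15) = (⅐)*8836 + (1/48)*(-1/15)*(16 - 135) = 8836/7 + (1/48)*(-1/15)*(-119) = 8836/7 + 119/720 = 6362753/5040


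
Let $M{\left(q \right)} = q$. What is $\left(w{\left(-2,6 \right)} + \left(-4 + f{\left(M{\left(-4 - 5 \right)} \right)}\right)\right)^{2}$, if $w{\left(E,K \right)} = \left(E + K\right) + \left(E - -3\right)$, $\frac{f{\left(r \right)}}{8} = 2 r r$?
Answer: $1682209$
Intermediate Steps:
$f{\left(r \right)} = 16 r^{2}$ ($f{\left(r \right)} = 8 \cdot 2 r r = 8 \cdot 2 r^{2} = 16 r^{2}$)
$w{\left(E,K \right)} = 3 + K + 2 E$ ($w{\left(E,K \right)} = \left(E + K\right) + \left(E + 3\right) = \left(E + K\right) + \left(3 + E\right) = 3 + K + 2 E$)
$\left(w{\left(-2,6 \right)} + \left(-4 + f{\left(M{\left(-4 - 5 \right)} \right)}\right)\right)^{2} = \left(\left(3 + 6 + 2 \left(-2\right)\right) - \left(4 - 16 \left(-4 - 5\right)^{2}\right)\right)^{2} = \left(\left(3 + 6 - 4\right) - \left(4 - 16 \left(-9\right)^{2}\right)\right)^{2} = \left(5 + \left(-4 + 16 \cdot 81\right)\right)^{2} = \left(5 + \left(-4 + 1296\right)\right)^{2} = \left(5 + 1292\right)^{2} = 1297^{2} = 1682209$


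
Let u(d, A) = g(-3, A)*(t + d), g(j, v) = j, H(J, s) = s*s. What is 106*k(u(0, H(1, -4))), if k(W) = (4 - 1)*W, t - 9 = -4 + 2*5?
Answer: -14310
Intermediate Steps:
H(J, s) = s**2
t = 15 (t = 9 + (-4 + 2*5) = 9 + (-4 + 10) = 9 + 6 = 15)
u(d, A) = -45 - 3*d (u(d, A) = -3*(15 + d) = -45 - 3*d)
k(W) = 3*W
106*k(u(0, H(1, -4))) = 106*(3*(-45 - 3*0)) = 106*(3*(-45 + 0)) = 106*(3*(-45)) = 106*(-135) = -14310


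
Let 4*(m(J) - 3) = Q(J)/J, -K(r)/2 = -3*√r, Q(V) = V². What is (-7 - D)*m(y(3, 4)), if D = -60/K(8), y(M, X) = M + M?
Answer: -63/2 + 45*√2/4 ≈ -15.590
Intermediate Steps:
y(M, X) = 2*M
K(r) = 6*√r (K(r) = -(-6)*√r = 6*√r)
m(J) = 3 + J/4 (m(J) = 3 + (J²/J)/4 = 3 + J/4)
D = -5*√2/2 (D = -60*√2/24 = -5*√2/2 ≈ -3.5355)
(-7 - D)*m(y(3, 4)) = (-7 - (-5)*√2/2)*(3 + (2*3)/4) = (-7 + 5*√2/2)*(3 + (¼)*6) = (-7 + 5*√2/2)*(3 + 3/2) = (-7 + 5*√2/2)*(9/2) = -63/2 + 45*√2/4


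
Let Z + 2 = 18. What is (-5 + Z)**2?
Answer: 121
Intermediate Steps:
Z = 16 (Z = -2 + 18 = 16)
(-5 + Z)**2 = (-5 + 16)**2 = 11**2 = 121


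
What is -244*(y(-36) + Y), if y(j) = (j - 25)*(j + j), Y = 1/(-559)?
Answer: -599050988/559 ≈ -1.0716e+6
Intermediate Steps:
Y = -1/559 ≈ -0.0017889
y(j) = 2*j*(-25 + j) (y(j) = (-25 + j)*(2*j) = 2*j*(-25 + j))
-244*(y(-36) + Y) = -244*(2*(-36)*(-25 - 36) - 1/559) = -244*(2*(-36)*(-61) - 1/559) = -244*(4392 - 1/559) = -244*2455127/559 = -599050988/559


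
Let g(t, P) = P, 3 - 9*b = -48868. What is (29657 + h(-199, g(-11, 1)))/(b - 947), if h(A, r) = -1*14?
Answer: 266787/40348 ≈ 6.6122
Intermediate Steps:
b = 48871/9 (b = 1/3 - 1/9*(-48868) = 1/3 + 48868/9 = 48871/9 ≈ 5430.1)
h(A, r) = -14
(29657 + h(-199, g(-11, 1)))/(b - 947) = (29657 - 14)/(48871/9 - 947) = 29643/(40348/9) = 29643*(9/40348) = 266787/40348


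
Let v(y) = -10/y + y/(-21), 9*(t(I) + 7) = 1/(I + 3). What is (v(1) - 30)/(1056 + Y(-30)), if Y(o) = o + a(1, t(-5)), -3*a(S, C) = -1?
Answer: -841/21553 ≈ -0.039020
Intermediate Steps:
t(I) = -7 + 1/(9*(3 + I)) (t(I) = -7 + 1/(9*(I + 3)) = -7 + 1/(9*(3 + I)))
a(S, C) = 1/3 (a(S, C) = -1/3*(-1) = 1/3)
v(y) = -10/y - y/21 (v(y) = -10/y + y*(-1/21) = -10/y - y/21)
Y(o) = 1/3 + o (Y(o) = o + 1/3 = 1/3 + o)
(v(1) - 30)/(1056 + Y(-30)) = ((-10/1 - 1/21*1) - 30)/(1056 + (1/3 - 30)) = ((-10*1 - 1/21) - 30)/(1056 - 89/3) = ((-10 - 1/21) - 30)/(3079/3) = (-211/21 - 30)*(3/3079) = -841/21*3/3079 = -841/21553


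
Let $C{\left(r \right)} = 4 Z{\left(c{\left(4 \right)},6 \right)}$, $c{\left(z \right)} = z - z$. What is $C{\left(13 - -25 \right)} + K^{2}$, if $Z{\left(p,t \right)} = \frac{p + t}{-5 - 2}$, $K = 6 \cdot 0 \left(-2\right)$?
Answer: $- \frac{24}{7} \approx -3.4286$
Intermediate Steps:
$c{\left(z \right)} = 0$
$K = 0$ ($K = 0 \left(-2\right) = 0$)
$Z{\left(p,t \right)} = - \frac{p}{7} - \frac{t}{7}$ ($Z{\left(p,t \right)} = \frac{p + t}{-7} = \left(p + t\right) \left(- \frac{1}{7}\right) = - \frac{p}{7} - \frac{t}{7}$)
$C{\left(r \right)} = - \frac{24}{7}$ ($C{\left(r \right)} = 4 \left(\left(- \frac{1}{7}\right) 0 - \frac{6}{7}\right) = 4 \left(0 - \frac{6}{7}\right) = 4 \left(- \frac{6}{7}\right) = - \frac{24}{7}$)
$C{\left(13 - -25 \right)} + K^{2} = - \frac{24}{7} + 0^{2} = - \frac{24}{7} + 0 = - \frac{24}{7}$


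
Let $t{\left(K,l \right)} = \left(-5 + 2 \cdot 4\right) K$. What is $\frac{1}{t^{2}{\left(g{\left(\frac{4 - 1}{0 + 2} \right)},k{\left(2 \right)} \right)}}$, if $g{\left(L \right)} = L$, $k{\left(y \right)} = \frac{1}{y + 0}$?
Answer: $\frac{4}{81} \approx 0.049383$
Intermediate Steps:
$k{\left(y \right)} = \frac{1}{y}$
$t{\left(K,l \right)} = 3 K$ ($t{\left(K,l \right)} = \left(-5 + 8\right) K = 3 K$)
$\frac{1}{t^{2}{\left(g{\left(\frac{4 - 1}{0 + 2} \right)},k{\left(2 \right)} \right)}} = \frac{1}{\left(3 \frac{4 - 1}{0 + 2}\right)^{2}} = \frac{1}{\left(3 \cdot \frac{3}{2}\right)^{2}} = \frac{1}{\left(\frac{9}{2}\right)^{2}} = \frac{1}{\frac{81}{4}} = \frac{4}{81}$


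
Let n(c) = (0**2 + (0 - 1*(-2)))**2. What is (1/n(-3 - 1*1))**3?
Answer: 1/64 ≈ 0.015625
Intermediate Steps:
n(c) = 4 (n(c) = (0 + (0 + 2))**2 = (0 + 2)**2 = 2**2 = 4)
(1/n(-3 - 1*1))**3 = (1/4)**3 = 1/64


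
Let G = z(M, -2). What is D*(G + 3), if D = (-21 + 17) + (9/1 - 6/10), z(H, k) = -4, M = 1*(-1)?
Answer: -22/5 ≈ -4.4000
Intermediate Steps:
M = -1
G = -4
D = 22/5 (D = -4 + (9*1 - 6*⅒) = -4 + (9 - ⅗) = -4 + 42/5 = 22/5 ≈ 4.4000)
D*(G + 3) = 22*(-4 + 3)/5 = (22/5)*(-1) = -22/5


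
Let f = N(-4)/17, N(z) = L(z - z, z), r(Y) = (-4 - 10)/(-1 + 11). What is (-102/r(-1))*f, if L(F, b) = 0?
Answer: 0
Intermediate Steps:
r(Y) = -7/5 (r(Y) = -14/10 = -14*1/10 = -7/5)
N(z) = 0
f = 0 (f = 0/17 = 0*(1/17) = 0)
(-102/r(-1))*f = -102/(-7/5)*0 = -102*(-5/7)*0 = (510/7)*0 = 0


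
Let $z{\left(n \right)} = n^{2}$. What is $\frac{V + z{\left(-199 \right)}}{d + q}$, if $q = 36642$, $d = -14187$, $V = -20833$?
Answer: $\frac{6256}{7485} \approx 0.8358$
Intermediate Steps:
$\frac{V + z{\left(-199 \right)}}{d + q} = \frac{-20833 + \left(-199\right)^{2}}{-14187 + 36642} = \frac{-20833 + 39601}{22455} = 18768 \cdot \frac{1}{22455} = \frac{6256}{7485}$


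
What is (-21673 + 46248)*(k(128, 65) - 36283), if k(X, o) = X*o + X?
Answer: -684045125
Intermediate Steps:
k(X, o) = X + X*o
(-21673 + 46248)*(k(128, 65) - 36283) = (-21673 + 46248)*(128*(1 + 65) - 36283) = 24575*(128*66 - 36283) = 24575*(8448 - 36283) = 24575*(-27835) = -684045125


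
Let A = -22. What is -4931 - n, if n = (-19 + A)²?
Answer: -6612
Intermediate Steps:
n = 1681 (n = (-19 - 22)² = (-41)² = 1681)
-4931 - n = -4931 - 1*1681 = -4931 - 1681 = -6612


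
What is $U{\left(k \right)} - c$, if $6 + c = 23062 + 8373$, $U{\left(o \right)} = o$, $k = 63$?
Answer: $-31366$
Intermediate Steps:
$c = 31429$ ($c = -6 + \left(23062 + 8373\right) = -6 + 31435 = 31429$)
$U{\left(k \right)} - c = 63 - 31429 = -31366$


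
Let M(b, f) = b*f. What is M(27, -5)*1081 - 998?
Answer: -146933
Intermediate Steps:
M(27, -5)*1081 - 998 = (27*(-5))*1081 - 998 = -135*1081 - 998 = -145935 - 998 = -146933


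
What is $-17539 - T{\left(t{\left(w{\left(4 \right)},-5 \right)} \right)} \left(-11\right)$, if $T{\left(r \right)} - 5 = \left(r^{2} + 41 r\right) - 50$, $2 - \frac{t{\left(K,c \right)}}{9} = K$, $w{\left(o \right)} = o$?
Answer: $-22588$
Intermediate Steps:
$t{\left(K,c \right)} = 18 - 9 K$
$T{\left(r \right)} = -45 + r^{2} + 41 r$ ($T{\left(r \right)} = 5 - \left(50 - r^{2} - 41 r\right) = 5 + \left(-50 + r^{2} + 41 r\right) = -45 + r^{2} + 41 r$)
$-17539 - T{\left(t{\left(w{\left(4 \right)},-5 \right)} \right)} \left(-11\right) = -17539 - \left(-45 + \left(18 - 36\right)^{2} + 41 \left(18 - 36\right)\right) \left(-11\right) = -17539 - \left(-45 + \left(-18\right)^{2} + 41 \left(-18\right)\right) \left(-11\right) = -17539 - \left(-45 + 324 - 738\right) \left(-11\right) = -17539 - \left(-459\right) \left(-11\right) = -17539 - 5049 = -22588$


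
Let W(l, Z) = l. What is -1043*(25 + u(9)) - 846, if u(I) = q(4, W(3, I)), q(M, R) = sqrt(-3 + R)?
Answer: -26921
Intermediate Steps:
u(I) = 0 (u(I) = sqrt(-3 + 3) = sqrt(0) = 0)
-1043*(25 + u(9)) - 846 = -1043*(25 + 0) - 846 = -1043*25 - 846 = -26075 - 846 = -26921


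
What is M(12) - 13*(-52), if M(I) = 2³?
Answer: 684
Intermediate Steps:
M(I) = 8
M(12) - 13*(-52) = 8 - 13*(-52) = 8 + 676 = 684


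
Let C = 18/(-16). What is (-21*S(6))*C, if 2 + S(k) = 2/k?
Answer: -315/8 ≈ -39.375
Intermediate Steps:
S(k) = -2 + 2/k
C = -9/8 (C = 18*(-1/16) = -9/8 ≈ -1.1250)
(-21*S(6))*C = -21*(-2 + 2/6)*(-9/8) = -21*(-2 + 2*(⅙))*(-9/8) = -21*(-2 + ⅓)*(-9/8) = -21*(-5/3)*(-9/8) = 35*(-9/8) = -315/8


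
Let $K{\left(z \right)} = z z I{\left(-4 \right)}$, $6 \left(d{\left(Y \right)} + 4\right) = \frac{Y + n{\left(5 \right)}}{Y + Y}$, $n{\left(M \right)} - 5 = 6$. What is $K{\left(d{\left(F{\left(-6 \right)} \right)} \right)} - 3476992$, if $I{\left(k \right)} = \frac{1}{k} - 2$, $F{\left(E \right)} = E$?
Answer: $- \frac{8011075417}{2304} \approx -3.477 \cdot 10^{6}$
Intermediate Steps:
$n{\left(M \right)} = 11$ ($n{\left(M \right)} = 5 + 6 = 11$)
$I{\left(k \right)} = -2 + \frac{1}{k}$
$d{\left(Y \right)} = -4 + \frac{11 + Y}{12 Y}$ ($d{\left(Y \right)} = -4 + \frac{\left(Y + 11\right) \frac{1}{Y + Y}}{6} = -4 + \frac{\left(11 + Y\right) \frac{1}{2 Y}}{6} = -4 + \frac{\frac{1}{2} \frac{1}{Y} \left(11 + Y\right)}{6} = -4 + \frac{11 + Y}{12 Y}$)
$K{\left(z \right)} = - \frac{9 z^{2}}{4}$ ($K{\left(z \right)} = z z \left(-2 + \frac{1}{-4}\right) = z^{2} \left(-2 - \frac{1}{4}\right) = z^{2} \left(- \frac{9}{4}\right) = - \frac{9 z^{2}}{4}$)
$K{\left(d{\left(F{\left(-6 \right)} \right)} \right)} - 3476992 = - \frac{9 \left(\frac{11 - -282}{12 \left(-6\right)}\right)^{2}}{4} - 3476992 = - \frac{9 \left(\frac{1}{12} \left(- \frac{1}{6}\right) \left(11 + 282\right)\right)^{2}}{4} - 3476992 = - \frac{9 \left(\frac{1}{12} \left(- \frac{1}{6}\right) 293\right)^{2}}{4} - 3476992 = - \frac{9 \left(- \frac{293}{72}\right)^{2}}{4} - 3476992 = \left(- \frac{9}{4}\right) \frac{85849}{5184} - 3476992 = - \frac{85849}{2304} - 3476992 = - \frac{8011075417}{2304}$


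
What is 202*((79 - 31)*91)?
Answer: 882336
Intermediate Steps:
202*((79 - 31)*91) = 202*(48*91) = 202*4368 = 882336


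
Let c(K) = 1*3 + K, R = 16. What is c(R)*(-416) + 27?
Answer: -7877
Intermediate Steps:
c(K) = 3 + K
c(R)*(-416) + 27 = (3 + 16)*(-416) + 27 = 19*(-416) + 27 = -7904 + 27 = -7877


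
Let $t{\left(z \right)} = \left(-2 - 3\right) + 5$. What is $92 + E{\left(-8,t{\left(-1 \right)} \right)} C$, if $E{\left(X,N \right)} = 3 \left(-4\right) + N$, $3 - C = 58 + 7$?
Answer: $836$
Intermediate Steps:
$t{\left(z \right)} = 0$ ($t{\left(z \right)} = -5 + 5 = 0$)
$C = -62$ ($C = 3 - \left(58 + 7\right) = 3 - 65 = -62$)
$E{\left(X,N \right)} = -12 + N$
$92 + E{\left(-8,t{\left(-1 \right)} \right)} C = 92 + \left(-12 + 0\right) \left(-62\right) = 92 - -744 = 92 + 744 = 836$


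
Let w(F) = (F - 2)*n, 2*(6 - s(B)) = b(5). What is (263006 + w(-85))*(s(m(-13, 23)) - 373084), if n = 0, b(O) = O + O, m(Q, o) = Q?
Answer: -98123067498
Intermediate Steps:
b(O) = 2*O
s(B) = 1 (s(B) = 6 - 5 = 1)
w(F) = 0 (w(F) = (F - 2)*0 = (-2 + F)*0 = 0)
(263006 + w(-85))*(s(m(-13, 23)) - 373084) = (263006 + 0)*(1 - 373084) = 263006*(-373083) = -98123067498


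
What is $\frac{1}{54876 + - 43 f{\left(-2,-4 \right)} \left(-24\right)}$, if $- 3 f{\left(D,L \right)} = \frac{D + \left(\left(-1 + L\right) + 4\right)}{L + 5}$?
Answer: $\frac{1}{55908} \approx 1.7887 \cdot 10^{-5}$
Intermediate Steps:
$f{\left(D,L \right)} = - \frac{3 + D + L}{3 \left(5 + L\right)}$ ($f{\left(D,L \right)} = - \frac{\left(D + \left(\left(-1 + L\right) + 4\right)\right) \frac{1}{L + 5}}{3} = - \frac{\left(D + \left(3 + L\right)\right) \frac{1}{5 + L}}{3} = - \frac{\left(3 + D + L\right) \frac{1}{5 + L}}{3} = - \frac{\frac{1}{5 + L} \left(3 + D + L\right)}{3} = - \frac{3 + D + L}{3 \left(5 + L\right)}$)
$\frac{1}{54876 + - 43 f{\left(-2,-4 \right)} \left(-24\right)} = \frac{1}{54876 + - 43 \frac{-3 - -2 - -4}{3 \left(5 - 4\right)} \left(-24\right)} = \frac{1}{54876 + - 43 \frac{-3 + 2 + 4}{3 \cdot 1} \left(-24\right)} = \frac{1}{54876 + - 43 \cdot \frac{1}{3} \cdot 1 \cdot 3 \left(-24\right)} = \frac{1}{54876 + \left(-43\right) 1 \left(-24\right)} = \frac{1}{54876 - -1032} = \frac{1}{54876 + 1032} = \frac{1}{55908}$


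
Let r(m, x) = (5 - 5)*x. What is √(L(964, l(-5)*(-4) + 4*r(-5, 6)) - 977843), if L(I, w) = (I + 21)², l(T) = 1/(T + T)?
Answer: I*√7618 ≈ 87.281*I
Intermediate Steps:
l(T) = 1/(2*T)
r(m, x) = 0 (r(m, x) = 0*x = 0)
L(I, w) = (21 + I)²
√(L(964, l(-5)*(-4) + 4*r(-5, 6)) - 977843) = √((21 + 964)² - 977843) = √(985² - 977843) = √(970225 - 977843) = √(-7618) = I*√7618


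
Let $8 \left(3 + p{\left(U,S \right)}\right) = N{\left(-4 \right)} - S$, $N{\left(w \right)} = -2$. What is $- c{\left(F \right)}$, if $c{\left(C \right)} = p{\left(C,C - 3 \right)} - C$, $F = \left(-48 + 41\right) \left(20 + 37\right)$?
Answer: $-446$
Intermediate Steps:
$p{\left(U,S \right)} = - \frac{13}{4} - \frac{S}{8}$ ($p{\left(U,S \right)} = -3 + \frac{-2 - S}{8} = -3 - \left(\frac{1}{4} + \frac{S}{8}\right) = - \frac{13}{4} - \frac{S}{8}$)
$F = -399$ ($F = \left(-7\right) 57 = -399$)
$c{\left(C \right)} = - \frac{23}{8} - \frac{9 C}{8}$ ($c{\left(C \right)} = \left(- \frac{13}{4} - \frac{C - 3}{8}\right) - C = \left(- \frac{13}{4} - \frac{-3 + C}{8}\right) - C = \left(- \frac{13}{4} - \left(- \frac{3}{8} + \frac{C}{8}\right)\right) - C = \left(- \frac{23}{8} - \frac{C}{8}\right) - C = - \frac{23}{8} - \frac{9 C}{8}$)
$- c{\left(F \right)} = - (- \frac{23}{8} - - \frac{3591}{8}) = - (- \frac{23}{8} + \frac{3591}{8}) = \left(-1\right) 446 = -446$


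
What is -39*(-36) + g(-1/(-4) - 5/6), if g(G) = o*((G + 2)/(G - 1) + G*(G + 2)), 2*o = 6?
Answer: 1275739/912 ≈ 1398.8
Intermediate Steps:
o = 3 (o = (½)*6 = 3)
g(G) = 3*G*(2 + G) + 3*(2 + G)/(-1 + G) (g(G) = 3*((G + 2)/(G - 1) + G*(G + 2)) = 3*((2 + G)/(-1 + G) + G*(2 + G)) = 3*(G*(2 + G) + (2 + G)/(-1 + G)) = 3*G*(2 + G) + 3*(2 + G)/(-1 + G))
-39*(-36) + g(-1/(-4) - 5/6) = -39*(-36) + 3*(2 + (-1/(-4) - 5/6)² + (-1/(-4) - 5/6)³ - (-1/(-4) - 5/6))/(-1 + (-1/(-4) - 5/6)) = 1404 + 3*(2 + (-1*(-¼) - 5*⅙)² + (-1*(-¼) - 5*⅙)³ - (-1*(-¼) - 5*⅙))/(-1 + (-1*(-¼) - 5*⅙)) = 1404 + 3*(2 + (¼ - ⅚)² + (¼ - ⅚)³ - (¼ - ⅚))/(-1 + (¼ - ⅚)) = 1404 + 3*(2 + (-7/12)² + (-7/12)³ - 1*(-7/12))/(-1 - 7/12) = 1404 + 3*(2 + 49/144 - 343/1728 + 7/12)/(-19/12) = 1404 + 3*(-12/19)*(4709/1728) = 1404 - 4709/912 = 1275739/912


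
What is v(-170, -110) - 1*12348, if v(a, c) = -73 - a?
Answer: -12251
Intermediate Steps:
v(-170, -110) - 1*12348 = (-73 - 1*(-170)) - 1*12348 = (-73 + 170) - 12348 = 97 - 12348 = -12251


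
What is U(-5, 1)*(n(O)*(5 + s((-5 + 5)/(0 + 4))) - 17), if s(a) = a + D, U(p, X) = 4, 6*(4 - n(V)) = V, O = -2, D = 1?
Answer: 36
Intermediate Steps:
n(V) = 4 - V/6
s(a) = 1 + a (s(a) = a + 1 = 1 + a)
U(-5, 1)*(n(O)*(5 + s((-5 + 5)/(0 + 4))) - 17) = 4*((4 - ⅙*(-2))*(5 + (1 + (-5 + 5)/(0 + 4))) - 17) = 4*((4 + ⅓)*(5 + (1 + 0/4)) - 17) = 4*(13*(5 + (1 + 0*(¼)))/3 - 17) = 4*(13*(5 + (1 + 0))/3 - 17) = 4*(13*(5 + 1)/3 - 17) = 4*((13/3)*6 - 17) = 4*(26 - 17) = 4*9 = 36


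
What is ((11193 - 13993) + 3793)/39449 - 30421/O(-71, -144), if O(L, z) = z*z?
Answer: -1179487181/818014464 ≈ -1.4419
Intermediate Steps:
O(L, z) = z²
((11193 - 13993) + 3793)/39449 - 30421/O(-71, -144) = ((11193 - 13993) + 3793)/39449 - 30421/((-144)²) = (-2800 + 3793)*(1/39449) - 30421/20736 = 993*(1/39449) - 30421*1/20736 = 993/39449 - 30421/20736 = -1179487181/818014464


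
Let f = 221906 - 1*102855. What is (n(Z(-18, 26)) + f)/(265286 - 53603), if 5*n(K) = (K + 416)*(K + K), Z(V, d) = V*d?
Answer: 643927/1058415 ≈ 0.60839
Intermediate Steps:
n(K) = 2*K*(416 + K)/5 (n(K) = ((K + 416)*(K + K))/5 = ((416 + K)*(2*K))/5 = (2*K*(416 + K))/5 = 2*K*(416 + K)/5)
f = 119051 (f = 221906 - 102855 = 119051)
(n(Z(-18, 26)) + f)/(265286 - 53603) = (2*(-18*26)*(416 - 18*26)/5 + 119051)/(265286 - 53603) = ((⅖)*(-468)*(416 - 468) + 119051)/211683 = ((⅖)*(-468)*(-52) + 119051)*(1/211683) = (48672/5 + 119051)*(1/211683) = (643927/5)*(1/211683) = 643927/1058415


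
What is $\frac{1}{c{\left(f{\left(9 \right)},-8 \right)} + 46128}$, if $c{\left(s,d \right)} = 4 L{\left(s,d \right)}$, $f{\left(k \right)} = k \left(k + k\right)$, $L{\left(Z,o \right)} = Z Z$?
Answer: $\frac{1}{151104} \approx 6.618 \cdot 10^{-6}$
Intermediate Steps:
$L{\left(Z,o \right)} = Z^{2}$
$f{\left(k \right)} = 2 k^{2}$ ($f{\left(k \right)} = k 2 k = 2 k^{2}$)
$c{\left(s,d \right)} = 4 s^{2}$
$\frac{1}{c{\left(f{\left(9 \right)},-8 \right)} + 46128} = \frac{1}{4 \left(2 \cdot 9^{2}\right)^{2} + 46128} = \frac{1}{4 \left(2 \cdot 81\right)^{2} + 46128} = \frac{1}{4 \cdot 162^{2} + 46128} = \frac{1}{4 \cdot 26244 + 46128} = \frac{1}{104976 + 46128} = \frac{1}{151104}$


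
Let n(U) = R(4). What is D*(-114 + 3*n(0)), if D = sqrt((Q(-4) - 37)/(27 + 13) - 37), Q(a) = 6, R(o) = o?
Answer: -51*I*sqrt(15110)/10 ≈ -626.91*I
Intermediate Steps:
n(U) = 4
D = I*sqrt(15110)/20 (D = sqrt((6 - 37)/(27 + 13) - 37) = sqrt(-31/40 - 37) = sqrt(-1511/40) = I*sqrt(15110)/20 ≈ 6.1461*I)
D*(-114 + 3*n(0)) = (I*sqrt(15110)/20)*(-114 + 3*4) = (I*sqrt(15110)/20)*(-114 + 12) = (I*sqrt(15110)/20)*(-102) = -51*I*sqrt(15110)/10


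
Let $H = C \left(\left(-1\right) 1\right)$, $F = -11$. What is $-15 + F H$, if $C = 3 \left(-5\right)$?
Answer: $-180$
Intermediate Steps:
$C = -15$
$H = 15$ ($H = - 15 \left(\left(-1\right) 1\right) = \left(-15\right) \left(-1\right) = 15$)
$-15 + F H = -15 - 165 = -180$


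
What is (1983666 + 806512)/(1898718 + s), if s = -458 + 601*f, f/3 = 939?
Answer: 2790178/3591277 ≈ 0.77693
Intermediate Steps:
f = 2817 (f = 3*939 = 2817)
s = 1692559 (s = -458 + 601*2817 = -458 + 1693017 = 1692559)
(1983666 + 806512)/(1898718 + s) = (1983666 + 806512)/(1898718 + 1692559) = 2790178/3591277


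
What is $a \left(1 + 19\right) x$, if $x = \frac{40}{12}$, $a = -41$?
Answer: $- \frac{8200}{3} \approx -2733.3$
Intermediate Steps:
$x = \frac{10}{3}$ ($x = 40 \cdot \frac{1}{12} = \frac{10}{3} \approx 3.3333$)
$a \left(1 + 19\right) x = - 41 \left(1 + 19\right) \frac{10}{3} = \left(-41\right) 20 \cdot \frac{10}{3} = \left(-820\right) \frac{10}{3} = - \frac{8200}{3}$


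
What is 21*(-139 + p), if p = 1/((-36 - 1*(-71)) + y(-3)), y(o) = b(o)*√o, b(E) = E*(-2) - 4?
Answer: 42*(-139*√3 + 2432*I)/(-35*I + 2*√3) ≈ -2918.4 - 0.058808*I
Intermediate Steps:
b(E) = -4 - 2*E (b(E) = -2*E - 4 = -4 - 2*E)
y(o) = √o*(-4 - 2*o) (y(o) = (-4 - 2*o)*√o = √o*(-4 - 2*o))
p = 1/(35 + 2*I*√3) (p = 1/((-36 - 1*(-71)) + 2*√(-3)*(-2 - 1*(-3))) = 1/((-36 + 71) + 2*(I*√3)*(-2 + 3)) = 1/(35 + 2*(I*√3)*1) = 1/(35 + 2*I*√3) ≈ 0.028294 - 0.0028004*I)
21*(-139 + p) = 21*(-139 + (35/1237 - 2*I*√3/1237)) = 21*(-171908/1237 - 2*I*√3/1237) = -3610068/1237 - 42*I*√3/1237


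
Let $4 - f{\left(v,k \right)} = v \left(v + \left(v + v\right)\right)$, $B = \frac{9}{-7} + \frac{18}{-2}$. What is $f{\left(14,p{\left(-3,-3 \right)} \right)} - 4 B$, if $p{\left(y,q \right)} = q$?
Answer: $- \frac{3800}{7} \approx -542.86$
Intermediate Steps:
$B = - \frac{72}{7}$ ($B = 9 \left(- \frac{1}{7}\right) + 18 \left(- \frac{1}{2}\right) = - \frac{9}{7} - 9 = - \frac{72}{7} \approx -10.286$)
$f{\left(v,k \right)} = 4 - 3 v^{2}$ ($f{\left(v,k \right)} = 4 - v \left(v + \left(v + v\right)\right) = 4 - v \left(v + 2 v\right) = 4 - v 3 v = 4 - 3 v^{2}$)
$f{\left(14,p{\left(-3,-3 \right)} \right)} - 4 B = \left(4 - 3 \cdot 14^{2}\right) - - \frac{288}{7} = \left(4 - 588\right) + \frac{288}{7} = -584 + \frac{288}{7} = - \frac{3800}{7}$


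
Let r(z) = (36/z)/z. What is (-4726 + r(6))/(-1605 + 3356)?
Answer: -4725/1751 ≈ -2.6985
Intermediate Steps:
r(z) = 36/z²
(-4726 + r(6))/(-1605 + 3356) = (-4726 + 36/6²)/(-1605 + 3356) = (-4726 + 36*(1/36))/1751 = (-4726 + 1)*(1/1751) = -4725*1/1751 = -4725/1751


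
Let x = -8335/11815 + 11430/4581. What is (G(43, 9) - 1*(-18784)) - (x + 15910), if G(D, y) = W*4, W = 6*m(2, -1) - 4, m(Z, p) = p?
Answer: 3406489171/1202767 ≈ 2832.2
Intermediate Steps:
x = 2152507/1202767 (x = -8335*1/11815 + 11430*(1/4581) = -1667/2363 + 1270/509 = 2152507/1202767 ≈ 1.7896)
W = -10 (W = 6*(-1) - 4 = -6 - 4 = -10)
G(D, y) = -40 (G(D, y) = -10*4 = -40)
(G(43, 9) - 1*(-18784)) - (x + 15910) = (-40 - 1*(-18784)) - (2152507/1202767 + 15910) = (-40 + 18784) - 1*19138175477/1202767 = 18744 - 19138175477/1202767 = 3406489171/1202767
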